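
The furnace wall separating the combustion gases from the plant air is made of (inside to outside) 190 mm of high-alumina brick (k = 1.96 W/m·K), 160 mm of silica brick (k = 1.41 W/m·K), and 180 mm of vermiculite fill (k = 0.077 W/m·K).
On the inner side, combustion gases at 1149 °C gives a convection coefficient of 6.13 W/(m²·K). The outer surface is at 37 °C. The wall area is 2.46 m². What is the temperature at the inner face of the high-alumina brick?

Series thermal resistances:
R_inner film = 1/(h_i·A) = 1/(6.13×2.46) = 0.06631 K/W
R_high-alumina brick = L/(kA) = 0.19/(1.96×2.46) = 0.03941 K/W
R_silica brick = L/(kA) = 0.16/(1.41×2.46) = 0.04613 K/W
R_vermiculite fill = L/(kA) = 0.18/(0.077×2.46) = 0.9503 K/W
R_total = 1.102 K/W;  Q = ΔT/R_total = 1112/1.102 = 1009 W
T_interface = T_inner − Q·ΣR(inner→interface) = 1149 − 1010×0.06631

T ≈ 1080 °C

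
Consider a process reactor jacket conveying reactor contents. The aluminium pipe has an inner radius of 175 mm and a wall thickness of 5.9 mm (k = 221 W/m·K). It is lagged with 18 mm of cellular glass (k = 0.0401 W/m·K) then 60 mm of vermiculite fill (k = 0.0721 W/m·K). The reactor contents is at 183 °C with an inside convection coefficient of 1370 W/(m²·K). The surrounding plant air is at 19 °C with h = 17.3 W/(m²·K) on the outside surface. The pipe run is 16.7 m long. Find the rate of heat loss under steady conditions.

For a radial system each layer contributes R = ln(r_out/r_in)/(2πkL); films add R = 1/(hA).
R_inner film = 1/(h_i·2πr₁L) = 1/(1370×2π×0.175×16.7) = 3.975×10^-5 K/W
R_aluminium pipe wall = ln(180.9/175)/(2π×221×16.7) = 1.43×10^-6 K/W
R_cellular glass = ln(198.9/180.9)/(2π×0.0401×16.7) = 0.02254 K/W
R_vermiculite fill = ln(258.9/198.9)/(2π×0.0721×16.7) = 0.03485 K/W
R_outer film = 1/(h_o·2πr_oL) = 1/(17.3×2π×0.2589×16.7) = 0.002128 K/W
R_total = 0.05956 K/W
Q = ΔT/R_total = 164/0.05956

Q ≈ 2750 W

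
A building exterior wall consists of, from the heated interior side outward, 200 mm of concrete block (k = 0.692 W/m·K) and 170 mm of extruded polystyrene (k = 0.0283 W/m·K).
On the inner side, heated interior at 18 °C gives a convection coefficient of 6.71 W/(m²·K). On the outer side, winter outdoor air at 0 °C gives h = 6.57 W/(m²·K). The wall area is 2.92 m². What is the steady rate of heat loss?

Q ≈ 7.97 W

Using the resistance-network approach (series):
R_inner film = 1/(h_i·A) = 1/(6.71×2.92) = 0.05104 K/W
R_concrete block = L/(kA) = 0.2/(0.692×2.92) = 0.09898 K/W
R_extruded polystyrene = L/(kA) = 0.17/(0.0283×2.92) = 2.057 K/W
R_outer film = 1/(h_o·A) = 1/(6.57×2.92) = 0.05213 K/W
R_total = 2.259 K/W
Q = ΔT / R_total = 18 / 2.259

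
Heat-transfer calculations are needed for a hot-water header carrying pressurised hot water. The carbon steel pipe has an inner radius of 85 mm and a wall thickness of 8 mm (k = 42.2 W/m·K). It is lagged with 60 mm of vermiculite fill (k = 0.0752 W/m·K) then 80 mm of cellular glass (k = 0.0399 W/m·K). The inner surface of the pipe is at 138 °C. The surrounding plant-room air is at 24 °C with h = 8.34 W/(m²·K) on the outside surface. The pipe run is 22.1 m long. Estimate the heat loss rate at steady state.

Treating each annulus and film as a series resistance:
R_carbon steel pipe wall = ln(93/85)/(2π×42.2×22.1) = 1.535×10^-5 K/W
R_vermiculite fill = ln(153/93)/(2π×0.0752×22.1) = 0.04768 K/W
R_cellular glass = ln(233/153)/(2π×0.0399×22.1) = 0.07591 K/W
R_outer film = 1/(h_o·2πr_oL) = 1/(8.34×2π×0.233×22.1) = 0.003706 K/W
R_total = 0.1273 K/W
Q = ΔT/R_total = 114/0.1273

Q ≈ 895 W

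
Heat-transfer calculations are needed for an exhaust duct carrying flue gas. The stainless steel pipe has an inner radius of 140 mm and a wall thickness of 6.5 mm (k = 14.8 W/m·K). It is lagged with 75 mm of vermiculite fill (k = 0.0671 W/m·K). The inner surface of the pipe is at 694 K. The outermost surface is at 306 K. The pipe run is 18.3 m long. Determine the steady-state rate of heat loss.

Q ≈ 7240 W

For a radial system each layer contributes R = ln(r_out/r_in)/(2πkL); films add R = 1/(hA).
R_stainless steel pipe wall = ln(146.5/140)/(2π×14.8×18.3) = 2.667×10^-5 K/W
R_vermiculite fill = ln(221.5/146.5)/(2π×0.0671×18.3) = 0.05358 K/W
R_total = 0.05361 K/W
Q = ΔT/R_total = 388/0.05361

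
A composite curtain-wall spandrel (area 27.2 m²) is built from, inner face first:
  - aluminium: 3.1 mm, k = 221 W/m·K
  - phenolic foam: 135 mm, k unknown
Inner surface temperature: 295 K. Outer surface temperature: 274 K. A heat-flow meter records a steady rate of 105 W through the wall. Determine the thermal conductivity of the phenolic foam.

k ≈ 0.0248 W/(m·K)

Treating each layer as a thermal resistance in series:
R_aluminium = L/(kA) = 0.0031/(221×27.2) = 5.157×10^-7 K/W
Sum of known resistances R_other = 5.157×10^-7 K/W
Total R = ΔT/Q = 21/105 = 0.2 K/W
R_phenolic foam = R_total − R_other = 0.2 K/W
k = L/(R·A) = 0.135/(0.2×27.2)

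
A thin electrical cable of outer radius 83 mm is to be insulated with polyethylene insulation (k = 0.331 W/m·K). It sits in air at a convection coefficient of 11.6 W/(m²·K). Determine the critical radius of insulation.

r_cr ≈ 28.5 mm

For a cylinder r_cr = k/h = 0.331/11.6
r_cr = 28.5 mm; since the bare radius (83 mm) is above r_cr, any added insulation will reduce heat loss.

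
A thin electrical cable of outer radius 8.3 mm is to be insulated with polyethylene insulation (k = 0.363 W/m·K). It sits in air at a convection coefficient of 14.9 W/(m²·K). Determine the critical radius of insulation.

For a cylinder r_cr = k/h = 0.363/14.9
r_cr = 24.4 mm; since the bare radius (8.3 mm) is below r_cr, adding a thin layer of insulation will *increase* heat loss.

r_cr ≈ 24.4 mm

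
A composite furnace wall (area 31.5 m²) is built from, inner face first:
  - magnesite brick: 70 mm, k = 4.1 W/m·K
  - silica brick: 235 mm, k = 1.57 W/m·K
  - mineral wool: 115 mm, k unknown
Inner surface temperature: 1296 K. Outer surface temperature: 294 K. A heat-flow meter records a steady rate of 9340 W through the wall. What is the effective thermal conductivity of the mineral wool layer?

Treating each layer as a thermal resistance in series:
R_magnesite brick = L/(kA) = 0.07/(4.1×31.5) = 5.42×10^-4 K/W
R_silica brick = L/(kA) = 0.235/(1.57×31.5) = 0.004752 K/W
Sum of known resistances R_other = 0.005294 K/W
Total R = ΔT/Q = 1002/9340 = 0.1073 K/W
R_mineral wool = R_total − R_other = 0.102 K/W
k = L/(R·A) = 0.115/(0.102×31.5)

k ≈ 0.0358 W/(m·K)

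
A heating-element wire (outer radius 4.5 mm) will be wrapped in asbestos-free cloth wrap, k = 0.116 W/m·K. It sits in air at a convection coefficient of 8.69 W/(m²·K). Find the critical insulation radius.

r_cr ≈ 13.3 mm

For a cylinder r_cr = k/h = 0.116/8.69
r_cr = 13.3 mm; since the bare radius (4.5 mm) is below r_cr, adding a thin layer of insulation will *increase* heat loss.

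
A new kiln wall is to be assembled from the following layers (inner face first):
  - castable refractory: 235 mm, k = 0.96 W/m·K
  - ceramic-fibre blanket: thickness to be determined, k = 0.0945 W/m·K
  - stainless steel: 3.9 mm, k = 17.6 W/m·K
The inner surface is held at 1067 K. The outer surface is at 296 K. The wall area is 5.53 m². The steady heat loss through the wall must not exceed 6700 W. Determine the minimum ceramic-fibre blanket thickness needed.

L ≈ 37 mm

Model the wall as resistances in series:
R_castable refractory = L/(kA) = 0.235/(0.96×5.53) = 0.04427 K/W
R_stainless steel = L/(kA) = 0.0039/(17.6×5.53) = 4.007×10^-5 K/W
Sum of the known resistances R_other = 0.04431 K/W
Required total resistance R_tot = ΔT/Q_allow = 771/6700 = 0.1151 K/W
R_ceramic-fibre blanket = R_tot − R_other = 0.07077 K/W
L = R·k·A = 0.07077×0.0945×5.53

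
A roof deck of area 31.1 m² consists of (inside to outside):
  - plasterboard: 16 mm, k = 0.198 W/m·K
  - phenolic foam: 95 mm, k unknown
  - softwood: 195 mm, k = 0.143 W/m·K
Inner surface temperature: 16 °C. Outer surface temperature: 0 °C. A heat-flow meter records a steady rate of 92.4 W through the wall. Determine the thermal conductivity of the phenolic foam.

k ≈ 0.0241 W/(m·K)

Using the resistance-network approach (series):
R_plasterboard = L/(kA) = 0.016/(0.198×31.1) = 0.002598 K/W
R_softwood = L/(kA) = 0.195/(0.143×31.1) = 0.04385 K/W
Sum of known resistances R_other = 0.04645 K/W
Total R = ΔT/Q = 16/92.4 = 0.1732 K/W
R_phenolic foam = R_total − R_other = 0.1267 K/W
k = L/(R·A) = 0.095/(0.1267×31.1)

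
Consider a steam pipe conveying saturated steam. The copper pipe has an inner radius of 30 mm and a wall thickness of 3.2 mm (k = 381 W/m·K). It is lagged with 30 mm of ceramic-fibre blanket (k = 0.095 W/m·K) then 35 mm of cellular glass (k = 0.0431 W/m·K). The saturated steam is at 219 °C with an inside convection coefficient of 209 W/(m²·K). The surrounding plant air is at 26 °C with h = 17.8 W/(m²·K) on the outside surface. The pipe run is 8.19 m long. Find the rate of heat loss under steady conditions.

Q ≈ 560 W

For a radial system each layer contributes R = ln(r_out/r_in)/(2πkL); films add R = 1/(hA).
R_inner film = 1/(h_i·2πr₁L) = 1/(209×2π×0.03×8.19) = 0.003099 K/W
R_copper pipe wall = ln(33.2/30)/(2π×381×8.19) = 5.169×10^-6 K/W
R_ceramic-fibre blanket = ln(63.2/33.2)/(2π×0.095×8.19) = 0.1317 K/W
R_cellular glass = ln(98.2/63.2)/(2π×0.0431×8.19) = 0.1987 K/W
R_outer film = 1/(h_o·2πr_oL) = 1/(17.8×2π×0.0982×8.19) = 0.01112 K/W
R_total = 0.3446 K/W
Q = ΔT/R_total = 193/0.3446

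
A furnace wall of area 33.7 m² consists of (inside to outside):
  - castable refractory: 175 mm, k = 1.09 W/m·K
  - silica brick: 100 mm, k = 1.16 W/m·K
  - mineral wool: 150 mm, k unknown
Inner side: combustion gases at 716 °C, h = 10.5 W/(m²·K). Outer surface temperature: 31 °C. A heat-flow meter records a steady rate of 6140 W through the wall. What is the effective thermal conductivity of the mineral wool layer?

Series thermal resistances:
R_inner film = 1/(h_i·A) = 1/(10.5×33.7) = 0.002826 K/W
R_castable refractory = L/(kA) = 0.175/(1.09×33.7) = 0.004764 K/W
R_silica brick = L/(kA) = 0.1/(1.16×33.7) = 0.002558 K/W
Sum of known resistances R_other = 0.01015 K/W
Total R = ΔT/Q = 685/6140 = 0.1116 K/W
R_mineral wool = R_total − R_other = 0.1014 K/W
k = L/(R·A) = 0.15/(0.1014×33.7)

k ≈ 0.0439 W/(m·K)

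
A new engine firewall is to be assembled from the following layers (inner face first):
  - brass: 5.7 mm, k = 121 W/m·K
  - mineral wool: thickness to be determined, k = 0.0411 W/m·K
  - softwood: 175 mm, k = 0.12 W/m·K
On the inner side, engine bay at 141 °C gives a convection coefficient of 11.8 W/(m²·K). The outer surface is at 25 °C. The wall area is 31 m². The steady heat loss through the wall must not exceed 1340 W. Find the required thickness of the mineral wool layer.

Thermal resistances in series:
R_inner film = 1/(h_i·A) = 1/(11.8×31) = 0.002734 K/W
R_brass = L/(kA) = 0.0057/(121×31) = 1.52×10^-6 K/W
R_softwood = L/(kA) = 0.175/(0.12×31) = 0.04704 K/W
Sum of the known resistances R_other = 0.04978 K/W
Required total resistance R_tot = ΔT/Q_allow = 116/1340 = 0.08657 K/W
R_mineral wool = R_tot − R_other = 0.03679 K/W
L = R·k·A = 0.03679×0.0411×31

L ≈ 46.9 mm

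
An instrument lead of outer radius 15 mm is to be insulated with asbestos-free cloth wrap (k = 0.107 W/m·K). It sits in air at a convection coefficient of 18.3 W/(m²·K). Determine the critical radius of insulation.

For a cylinder r_cr = k/h = 0.107/18.3
r_cr = 5.85 mm; since the bare radius (15 mm) is above r_cr, any added insulation will reduce heat loss.

r_cr ≈ 5.85 mm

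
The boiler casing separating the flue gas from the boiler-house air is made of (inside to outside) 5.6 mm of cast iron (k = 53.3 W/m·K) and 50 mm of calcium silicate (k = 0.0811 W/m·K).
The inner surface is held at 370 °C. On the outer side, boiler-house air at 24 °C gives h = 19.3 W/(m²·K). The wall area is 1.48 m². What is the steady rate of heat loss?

Treating each layer as a thermal resistance in series:
R_cast iron = L/(kA) = 0.0056/(53.3×1.48) = 7.099×10^-5 K/W
R_calcium silicate = L/(kA) = 0.05/(0.0811×1.48) = 0.4166 K/W
R_outer film = 1/(h_o·A) = 1/(19.3×1.48) = 0.03501 K/W
R_total = 0.4516 K/W
Q = ΔT / R_total = 346 / 0.4516

Q ≈ 766 W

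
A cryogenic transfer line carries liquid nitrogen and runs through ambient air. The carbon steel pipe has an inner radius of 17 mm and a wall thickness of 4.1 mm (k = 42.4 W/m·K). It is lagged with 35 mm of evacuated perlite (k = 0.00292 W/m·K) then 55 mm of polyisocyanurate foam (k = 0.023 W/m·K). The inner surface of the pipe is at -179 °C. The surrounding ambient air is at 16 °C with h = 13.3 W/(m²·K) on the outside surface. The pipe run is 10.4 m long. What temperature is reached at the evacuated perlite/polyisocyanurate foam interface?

T ≈ -0.221 °C

Per-layer cylindrical resistances, series-summed:
R_carbon steel pipe wall = ln(21.1/17)/(2π×42.4×10.4) = 7.798×10^-5 K/W
R_evacuated perlite = ln(56.1/21.1)/(2π×0.00292×10.4) = 5.125 K/W
R_polyisocyanurate foam = ln(111.1/56.1)/(2π×0.023×10.4) = 0.4546 K/W
R_outer film = 1/(h_o·2πr_oL) = 1/(13.3×2π×0.1111×10.4) = 0.01036 K/W
R_total = 5.59 K/W
Q = ΔT/R_total = 195/5.59
Q = 34.9 W
T_interface = T_inner + Q·ΣR(inner→interface) = -179 + 34.9×5.125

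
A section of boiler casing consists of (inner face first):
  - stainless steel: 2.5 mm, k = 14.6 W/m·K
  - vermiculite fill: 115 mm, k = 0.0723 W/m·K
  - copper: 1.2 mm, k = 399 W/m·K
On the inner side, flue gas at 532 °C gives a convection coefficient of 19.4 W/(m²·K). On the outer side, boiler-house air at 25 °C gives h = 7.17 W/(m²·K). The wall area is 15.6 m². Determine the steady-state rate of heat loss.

Q ≈ 4440 W

Series thermal resistances:
R_inner film = 1/(h_i·A) = 1/(19.4×15.6) = 0.003304 K/W
R_stainless steel = L/(kA) = 0.0025/(14.6×15.6) = 1.098×10^-5 K/W
R_vermiculite fill = L/(kA) = 0.115/(0.0723×15.6) = 0.102 K/W
R_copper = L/(kA) = 0.0012/(399×15.6) = 1.928×10^-7 K/W
R_outer film = 1/(h_o·A) = 1/(7.17×15.6) = 0.00894 K/W
R_total = 0.1142 K/W
Q = ΔT / R_total = 507 / 0.1142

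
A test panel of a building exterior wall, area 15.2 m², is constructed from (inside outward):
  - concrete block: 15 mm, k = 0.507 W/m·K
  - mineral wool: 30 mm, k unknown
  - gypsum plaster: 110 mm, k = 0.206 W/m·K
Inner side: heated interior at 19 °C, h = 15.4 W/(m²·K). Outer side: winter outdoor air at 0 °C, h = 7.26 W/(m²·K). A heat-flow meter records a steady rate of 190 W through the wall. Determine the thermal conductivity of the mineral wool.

k ≈ 0.0398 W/(m·K)

Series thermal resistances:
R_inner film = 1/(h_i·A) = 1/(15.4×15.2) = 0.004272 K/W
R_concrete block = L/(kA) = 0.015/(0.507×15.2) = 0.001946 K/W
R_gypsum plaster = L/(kA) = 0.11/(0.206×15.2) = 0.03513 K/W
R_outer film = 1/(h_o·A) = 1/(7.26×15.2) = 0.009062 K/W
Sum of known resistances R_other = 0.05041 K/W
Total R = ΔT/Q = 19/190 = 0.1 K/W
R_mineral wool = R_total − R_other = 0.04959 K/W
k = L/(R·A) = 0.03/(0.04959×15.2)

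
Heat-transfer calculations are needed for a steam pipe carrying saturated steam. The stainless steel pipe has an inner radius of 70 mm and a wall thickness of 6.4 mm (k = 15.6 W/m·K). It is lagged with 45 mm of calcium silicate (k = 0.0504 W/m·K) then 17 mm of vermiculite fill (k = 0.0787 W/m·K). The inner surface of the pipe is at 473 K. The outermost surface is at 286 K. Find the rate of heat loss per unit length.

Cylindrical conduction, so R = ln(r₂/r₁)/(2πkL) per layer, in series:
R_stainless steel pipe wall = ln(76.4/70)/(2π×15.6×1) = 8.926×10^-4 K/W
R_calcium silicate = ln(121.4/76.4)/(2π×0.0504×1) = 1.462 K/W
R_vermiculite fill = ln(138.4/121.4)/(2π×0.0787×1) = 0.265 K/W
R_total = 1.728 K/W
Q = ΔT/R_total = 187/1.728

q′ ≈ 108 W/m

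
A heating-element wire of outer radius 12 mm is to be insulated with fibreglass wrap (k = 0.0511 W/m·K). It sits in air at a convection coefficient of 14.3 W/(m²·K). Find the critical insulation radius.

r_cr ≈ 3.57 mm

For a cylinder r_cr = k/h = 0.0511/14.3
r_cr = 3.57 mm; since the bare radius (12 mm) is above r_cr, any added insulation will reduce heat loss.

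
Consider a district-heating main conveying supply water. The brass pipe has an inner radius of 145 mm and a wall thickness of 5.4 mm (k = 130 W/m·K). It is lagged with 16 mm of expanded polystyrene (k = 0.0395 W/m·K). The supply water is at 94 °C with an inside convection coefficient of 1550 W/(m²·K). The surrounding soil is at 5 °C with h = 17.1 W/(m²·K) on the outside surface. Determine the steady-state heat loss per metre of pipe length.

q′ ≈ 192 W/m

For a radial system each layer contributes R = ln(r_out/r_in)/(2πkL); films add R = 1/(hA).
R_inner film = 1/(h_i·2πr₁L) = 1/(1550×2π×0.145×1) = 7.081×10^-4 K/W
R_brass pipe wall = ln(150.4/145)/(2π×130×1) = 4.476×10^-5 K/W
R_expanded polystyrene = ln(166.4/150.4)/(2π×0.0395×1) = 0.4073 K/W
R_outer film = 1/(h_o·2πr_oL) = 1/(17.1×2π×0.1664×1) = 0.05593 K/W
R_total = 0.464 K/W
Q = ΔT/R_total = 89/0.464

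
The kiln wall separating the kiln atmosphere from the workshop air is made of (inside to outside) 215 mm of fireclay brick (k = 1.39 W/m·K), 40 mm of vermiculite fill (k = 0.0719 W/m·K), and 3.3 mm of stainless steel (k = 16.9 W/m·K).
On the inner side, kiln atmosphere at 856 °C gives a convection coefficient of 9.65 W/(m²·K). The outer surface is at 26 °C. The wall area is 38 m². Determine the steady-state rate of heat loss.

Series thermal resistances:
R_inner film = 1/(h_i·A) = 1/(9.65×38) = 0.002727 K/W
R_fireclay brick = L/(kA) = 0.215/(1.39×38) = 0.00407 K/W
R_vermiculite fill = L/(kA) = 0.04/(0.0719×38) = 0.01464 K/W
R_stainless steel = L/(kA) = 0.0033/(16.9×38) = 5.139×10^-6 K/W
R_total = 0.02144 K/W
Q = ΔT / R_total = 830 / 0.02144

Q ≈ 38700 W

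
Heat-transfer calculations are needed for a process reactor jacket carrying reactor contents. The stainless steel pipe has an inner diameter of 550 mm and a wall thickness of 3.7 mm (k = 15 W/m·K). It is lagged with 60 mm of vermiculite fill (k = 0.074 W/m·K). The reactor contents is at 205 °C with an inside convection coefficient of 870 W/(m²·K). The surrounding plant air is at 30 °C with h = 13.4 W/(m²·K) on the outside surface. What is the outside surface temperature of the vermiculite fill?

T ≈ 43.5 °C

Radial resistances (cylindrical: R_cond = ln(r_o/r_i)/(2πkL), R_conv = 1/(h·2πrL)):
R_inner film = 1/(h_i·2πr₁L) = 1/(870×2π×0.275×1) = 6.652×10^-4 K/W
R_stainless steel pipe wall = ln(278.7/275)/(2π×15×1) = 1.418×10^-4 K/W
R_vermiculite fill = ln(338.7/278.7)/(2π×0.074×1) = 0.4193 K/W
R_outer film = 1/(h_o·2πr_oL) = 1/(13.4×2π×0.3387×1) = 0.03507 K/W
R_total = 0.4552 K/W
Q = ΔT/R_total = 175/0.4552
Q = 384 W/m
T_interface = T_inner − Q·ΣR(inner→interface) = 205 − 384×0.4202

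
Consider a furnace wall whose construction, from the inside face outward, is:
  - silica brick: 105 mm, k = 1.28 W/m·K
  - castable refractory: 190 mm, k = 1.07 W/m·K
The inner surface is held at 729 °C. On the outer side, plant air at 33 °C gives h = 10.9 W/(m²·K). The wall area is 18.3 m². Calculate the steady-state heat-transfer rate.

Q ≈ 36300 W

Treating each layer as a thermal resistance in series:
R_silica brick = L/(kA) = 0.105/(1.28×18.3) = 0.004483 K/W
R_castable refractory = L/(kA) = 0.19/(1.07×18.3) = 0.009703 K/W
R_outer film = 1/(h_o·A) = 1/(10.9×18.3) = 0.005013 K/W
R_total = 0.0192 K/W
Q = ΔT / R_total = 696 / 0.0192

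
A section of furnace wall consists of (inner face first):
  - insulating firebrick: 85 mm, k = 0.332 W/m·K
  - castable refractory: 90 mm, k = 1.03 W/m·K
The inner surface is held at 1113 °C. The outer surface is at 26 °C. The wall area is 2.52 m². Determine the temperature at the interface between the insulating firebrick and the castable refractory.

T ≈ 303 °C

Thermal resistances in series:
R_insulating firebrick = L/(kA) = 0.085/(0.332×2.52) = 0.1016 K/W
R_castable refractory = L/(kA) = 0.09/(1.03×2.52) = 0.03467 K/W
R_total = 0.1363 K/W;  Q = ΔT/R_total = 1087/0.1363 = 7977 W
T_interface = T_inner − Q·ΣR(inner→interface) = 1113 − 7980×0.1016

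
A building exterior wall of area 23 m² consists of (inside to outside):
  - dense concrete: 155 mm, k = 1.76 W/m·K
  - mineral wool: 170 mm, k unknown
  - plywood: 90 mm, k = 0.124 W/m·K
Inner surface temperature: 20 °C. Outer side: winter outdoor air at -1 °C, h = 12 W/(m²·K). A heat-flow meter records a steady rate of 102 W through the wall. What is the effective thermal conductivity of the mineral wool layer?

Model the wall as resistances in series:
R_dense concrete = L/(kA) = 0.155/(1.76×23) = 0.003829 K/W
R_plywood = L/(kA) = 0.09/(0.124×23) = 0.03156 K/W
R_outer film = 1/(h_o·A) = 1/(12×23) = 0.003623 K/W
Sum of known resistances R_other = 0.03901 K/W
Total R = ΔT/Q = 21/102 = 0.2059 K/W
R_mineral wool = R_total − R_other = 0.1669 K/W
k = L/(R·A) = 0.17/(0.1669×23)

k ≈ 0.0443 W/(m·K)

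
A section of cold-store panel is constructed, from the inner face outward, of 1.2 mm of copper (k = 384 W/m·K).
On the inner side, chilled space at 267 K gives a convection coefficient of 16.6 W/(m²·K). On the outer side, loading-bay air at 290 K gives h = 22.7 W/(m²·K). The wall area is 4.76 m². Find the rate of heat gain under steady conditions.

Thermal resistances in series:
R_inner film = 1/(h_i·A) = 1/(16.6×4.76) = 0.01266 K/W
R_copper = L/(kA) = 0.0012/(384×4.76) = 6.565×10^-7 K/W
R_outer film = 1/(h_o·A) = 1/(22.7×4.76) = 0.009255 K/W
R_total = 0.02191 K/W
Q = ΔT / R_total = 23 / 0.02191

Q ≈ 1050 W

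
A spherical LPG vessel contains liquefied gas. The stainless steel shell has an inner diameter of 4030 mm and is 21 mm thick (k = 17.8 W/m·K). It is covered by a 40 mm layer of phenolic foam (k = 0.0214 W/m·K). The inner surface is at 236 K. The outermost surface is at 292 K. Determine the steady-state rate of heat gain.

Q ≈ 1590 W

Radial (spherical) resistances in series:
R_stainless steel shell = (1/2.015 − 1/2.036)/(4π×17.8) = 2.288×10^-5 K/W
R_phenolic foam = (1/2.036 − 1/2.076)/(4π×0.0214) = 0.03519 K/W
R_total = 0.03521 K/W
Q = ΔT/R_total = 56/0.03521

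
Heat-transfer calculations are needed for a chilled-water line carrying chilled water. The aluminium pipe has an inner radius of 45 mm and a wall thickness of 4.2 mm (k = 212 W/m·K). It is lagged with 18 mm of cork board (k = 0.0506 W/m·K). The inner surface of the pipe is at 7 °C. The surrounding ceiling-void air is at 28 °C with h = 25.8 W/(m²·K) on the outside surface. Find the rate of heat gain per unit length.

Radial resistances (cylindrical: R_cond = ln(r_o/r_i)/(2πkL), R_conv = 1/(h·2πrL)):
R_aluminium pipe wall = ln(49.2/45)/(2π×212×1) = 6.699×10^-5 K/W
R_cork board = ln(67.2/49.2)/(2π×0.0506×1) = 0.9807 K/W
R_outer film = 1/(h_o·2πr_oL) = 1/(25.8×2π×0.0672×1) = 0.0918 K/W
R_total = 1.073 K/W
Q = ΔT/R_total = 21/1.073

q′ ≈ 19.6 W/m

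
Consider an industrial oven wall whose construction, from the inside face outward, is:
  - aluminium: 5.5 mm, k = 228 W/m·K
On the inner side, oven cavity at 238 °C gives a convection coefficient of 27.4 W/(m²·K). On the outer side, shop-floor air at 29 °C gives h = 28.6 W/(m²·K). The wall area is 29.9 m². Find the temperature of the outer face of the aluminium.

T ≈ 131 °C

Series thermal resistances:
R_inner film = 1/(h_i·A) = 1/(27.4×29.9) = 0.001221 K/W
R_aluminium = L/(kA) = 0.0055/(228×29.9) = 8.068×10^-7 K/W
R_outer film = 1/(h_o·A) = 1/(28.6×29.9) = 0.001169 K/W
R_total = 0.002391 K/W;  Q = ΔT/R_total = 209/0.002391 = 87420 W
T_interface = T_inner − Q·ΣR(inner→interface) = 238 − 87400×0.001221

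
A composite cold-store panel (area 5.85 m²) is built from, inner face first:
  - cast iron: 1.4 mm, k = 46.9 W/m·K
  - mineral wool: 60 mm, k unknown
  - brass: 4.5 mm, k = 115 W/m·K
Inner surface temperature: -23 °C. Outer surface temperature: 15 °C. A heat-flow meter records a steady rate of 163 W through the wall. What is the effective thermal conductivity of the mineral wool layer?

Treating each layer as a thermal resistance in series:
R_cast iron = L/(kA) = 0.0014/(46.9×5.85) = 5.103×10^-6 K/W
R_brass = L/(kA) = 0.0045/(115×5.85) = 6.689×10^-6 K/W
Sum of known resistances R_other = 1.179×10^-5 K/W
Total R = ΔT/Q = 38/163 = 0.2331 K/W
R_mineral wool = R_total − R_other = 0.2331 K/W
k = L/(R·A) = 0.06/(0.2331×5.85)

k ≈ 0.044 W/(m·K)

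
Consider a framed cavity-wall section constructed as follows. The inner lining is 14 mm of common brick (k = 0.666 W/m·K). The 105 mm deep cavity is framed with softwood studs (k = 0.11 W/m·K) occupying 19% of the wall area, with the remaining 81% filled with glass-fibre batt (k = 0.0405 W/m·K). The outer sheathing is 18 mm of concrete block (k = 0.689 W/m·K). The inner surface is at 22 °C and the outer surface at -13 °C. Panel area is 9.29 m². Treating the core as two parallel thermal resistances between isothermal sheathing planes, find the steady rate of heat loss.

Q ≈ 162 W

Sheathing layers in series; stud and cavity paths in parallel between them.
R_inner = 0.014/(0.666×9.29) = 0.002263 K/W
R_stud  = 0.105/(0.11×0.19×9.29) = 0.5408 K/W
R_cav   = 0.105/(0.0405×0.81×9.29) = 0.3445 K/W
1/R_core = 1/R_stud + 1/R_cav → R_core = 0.2105 K/W
R_outer = 0.018/(0.689×9.29) = 0.002812 K/W
R_total = 0.2155 K/W
Q = ΔT/R_total = 35/0.2155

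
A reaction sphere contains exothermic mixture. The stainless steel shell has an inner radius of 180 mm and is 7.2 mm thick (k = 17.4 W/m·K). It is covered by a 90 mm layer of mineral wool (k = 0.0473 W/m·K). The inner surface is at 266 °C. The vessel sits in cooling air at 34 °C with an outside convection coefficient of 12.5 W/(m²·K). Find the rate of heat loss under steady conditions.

Q ≈ 77.3 W

For a spherical shell R = (1/r₁ − 1/r₂)/(4πk); film R = 1/(h·4πr²). In series:
R_stainless steel shell = (1/0.18 − 1/0.1872)/(4π×17.4) = 9.772×10^-4 K/W
R_mineral wool = (1/0.1872 − 1/0.2772)/(4π×0.0473) = 2.918 K/W
R_outer film = 1/(h·4πr_o²) = 1/(12.5×4π×0.2772²) = 0.08285 K/W
R_total = 3.002 K/W
Q = ΔT/R_total = 232/3.002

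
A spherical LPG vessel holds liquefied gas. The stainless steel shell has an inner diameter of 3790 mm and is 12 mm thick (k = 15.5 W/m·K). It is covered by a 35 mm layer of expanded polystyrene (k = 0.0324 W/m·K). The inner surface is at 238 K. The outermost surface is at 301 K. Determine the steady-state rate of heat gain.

Q ≈ 2710 W

Spherical conduction: R = (1/r_in − 1/r_out)/(4πk) per layer; series-sum.
R_stainless steel shell = (1/1.895 − 1/1.907)/(4π×15.5) = 1.705×10^-5 K/W
R_expanded polystyrene = (1/1.907 − 1/1.942)/(4π×0.0324) = 0.02321 K/W
R_total = 0.02323 K/W
Q = ΔT/R_total = 63/0.02323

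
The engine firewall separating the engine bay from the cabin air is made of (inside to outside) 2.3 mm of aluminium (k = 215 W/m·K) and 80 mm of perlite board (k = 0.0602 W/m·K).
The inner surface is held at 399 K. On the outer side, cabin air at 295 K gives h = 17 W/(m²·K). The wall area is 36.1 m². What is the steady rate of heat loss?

Q ≈ 2710 W

Treating each layer as a thermal resistance in series:
R_aluminium = L/(kA) = 0.0023/(215×36.1) = 2.963×10^-7 K/W
R_perlite board = L/(kA) = 0.08/(0.0602×36.1) = 0.03681 K/W
R_outer film = 1/(h_o·A) = 1/(17×36.1) = 0.001629 K/W
R_total = 0.03844 K/W
Q = ΔT / R_total = 104 / 0.03844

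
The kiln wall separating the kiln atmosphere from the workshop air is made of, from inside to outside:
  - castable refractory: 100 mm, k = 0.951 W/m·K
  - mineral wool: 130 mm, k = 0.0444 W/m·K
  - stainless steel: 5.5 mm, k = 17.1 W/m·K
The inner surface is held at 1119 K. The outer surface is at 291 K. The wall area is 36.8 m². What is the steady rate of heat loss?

Q ≈ 10000 W

Series thermal resistances:
R_castable refractory = L/(kA) = 0.1/(0.951×36.8) = 0.002857 K/W
R_mineral wool = L/(kA) = 0.13/(0.0444×36.8) = 0.07956 K/W
R_stainless steel = L/(kA) = 0.0055/(17.1×36.8) = 8.74×10^-6 K/W
R_total = 0.08243 K/W
Q = ΔT / R_total = 828 / 0.08243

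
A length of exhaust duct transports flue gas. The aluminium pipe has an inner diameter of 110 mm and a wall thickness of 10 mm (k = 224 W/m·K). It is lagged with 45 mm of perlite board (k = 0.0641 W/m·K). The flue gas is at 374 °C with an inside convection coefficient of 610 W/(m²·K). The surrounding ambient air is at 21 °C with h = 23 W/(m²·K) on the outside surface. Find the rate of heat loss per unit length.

Cylindrical conduction, so R = ln(r₂/r₁)/(2πkL) per layer, in series:
R_inner film = 1/(h_i·2πr₁L) = 1/(610×2π×0.055×1) = 0.004744 K/W
R_aluminium pipe wall = ln(65/55)/(2π×224×1) = 1.187×10^-4 K/W
R_perlite board = ln(110/65)/(2π×0.0641×1) = 1.306 K/W
R_outer film = 1/(h_o·2πr_oL) = 1/(23×2π×0.11×1) = 0.06291 K/W
R_total = 1.374 K/W
Q = ΔT/R_total = 353/1.374

q′ ≈ 257 W/m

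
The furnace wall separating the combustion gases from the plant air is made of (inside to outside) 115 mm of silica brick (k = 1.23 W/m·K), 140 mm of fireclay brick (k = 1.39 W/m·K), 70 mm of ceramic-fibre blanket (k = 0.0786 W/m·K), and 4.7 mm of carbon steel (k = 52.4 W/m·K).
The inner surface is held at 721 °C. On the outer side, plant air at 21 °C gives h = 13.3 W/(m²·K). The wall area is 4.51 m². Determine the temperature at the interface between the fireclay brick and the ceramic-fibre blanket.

Model the wall as resistances in series:
R_silica brick = L/(kA) = 0.115/(1.23×4.51) = 0.02073 K/W
R_fireclay brick = L/(kA) = 0.14/(1.39×4.51) = 0.02233 K/W
R_ceramic-fibre blanket = L/(kA) = 0.07/(0.0786×4.51) = 0.1975 K/W
R_carbon steel = L/(kA) = 0.0047/(52.4×4.51) = 1.989×10^-5 K/W
R_outer film = 1/(h_o·A) = 1/(13.3×4.51) = 0.01667 K/W
R_total = 0.2572 K/W;  Q = ΔT/R_total = 700/0.2572 = 2721 W
T_interface = T_inner − Q·ΣR(inner→interface) = 721 − 2720×0.04306

T ≈ 604 °C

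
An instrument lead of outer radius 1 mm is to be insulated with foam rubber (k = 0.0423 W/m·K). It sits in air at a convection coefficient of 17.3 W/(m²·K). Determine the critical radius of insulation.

r_cr ≈ 2.45 mm

For a cylinder r_cr = k/h = 0.0423/17.3
r_cr = 2.45 mm; since the bare radius (1 mm) is below r_cr, adding a thin layer of insulation will *increase* heat loss.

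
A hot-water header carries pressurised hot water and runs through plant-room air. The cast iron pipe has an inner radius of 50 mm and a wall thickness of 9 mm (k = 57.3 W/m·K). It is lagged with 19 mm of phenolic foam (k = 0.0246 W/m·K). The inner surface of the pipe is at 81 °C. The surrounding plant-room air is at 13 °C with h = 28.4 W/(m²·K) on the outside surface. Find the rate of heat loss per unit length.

q′ ≈ 36.2 W/m

Radial resistances (cylindrical: R_cond = ln(r_o/r_i)/(2πkL), R_conv = 1/(h·2πrL)):
R_cast iron pipe wall = ln(59/50)/(2π×57.3×1) = 4.597×10^-4 K/W
R_phenolic foam = ln(78/59)/(2π×0.0246×1) = 1.806 K/W
R_outer film = 1/(h_o·2πr_oL) = 1/(28.4×2π×0.078×1) = 0.07185 K/W
R_total = 1.878 K/W
Q = ΔT/R_total = 68/1.878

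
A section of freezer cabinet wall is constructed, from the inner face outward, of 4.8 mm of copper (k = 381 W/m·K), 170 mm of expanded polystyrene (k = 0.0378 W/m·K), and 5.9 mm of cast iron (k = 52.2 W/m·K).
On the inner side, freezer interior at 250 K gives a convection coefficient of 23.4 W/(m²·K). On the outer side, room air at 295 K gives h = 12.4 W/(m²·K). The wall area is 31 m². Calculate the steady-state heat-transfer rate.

Thermal resistances in series:
R_inner film = 1/(h_i·A) = 1/(23.4×31) = 0.001379 K/W
R_copper = L/(kA) = 0.0048/(381×31) = 4.064×10^-7 K/W
R_expanded polystyrene = L/(kA) = 0.17/(0.0378×31) = 0.1451 K/W
R_cast iron = L/(kA) = 0.0059/(52.2×31) = 3.646×10^-6 K/W
R_outer film = 1/(h_o·A) = 1/(12.4×31) = 0.002601 K/W
R_total = 0.1491 K/W
Q = ΔT / R_total = 45 / 0.1491

Q ≈ 302 W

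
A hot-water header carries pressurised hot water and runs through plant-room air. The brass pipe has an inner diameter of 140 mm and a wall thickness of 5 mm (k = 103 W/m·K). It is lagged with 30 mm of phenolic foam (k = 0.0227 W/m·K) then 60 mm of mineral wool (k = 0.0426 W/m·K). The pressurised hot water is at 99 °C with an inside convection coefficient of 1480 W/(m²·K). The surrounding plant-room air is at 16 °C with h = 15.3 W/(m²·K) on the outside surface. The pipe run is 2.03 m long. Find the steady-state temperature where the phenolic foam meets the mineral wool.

T ≈ 51.4 °C

For a radial system each layer contributes R = ln(r_out/r_in)/(2πkL); films add R = 1/(hA).
R_inner film = 1/(h_i·2πr₁L) = 1/(1480×2π×0.07×2.03) = 7.568×10^-4 K/W
R_brass pipe wall = ln(75/70)/(2π×103×2.03) = 5.252×10^-5 K/W
R_phenolic foam = ln(105/75)/(2π×0.0227×2.03) = 1.162 K/W
R_mineral wool = ln(165/105)/(2π×0.0426×2.03) = 0.8318 K/W
R_outer film = 1/(h_o·2πr_oL) = 1/(15.3×2π×0.165×2.03) = 0.03106 K/W
R_total = 2.026 K/W
Q = ΔT/R_total = 83/2.026
Q = 41 W
T_interface = T_inner − Q·ΣR(inner→interface) = 99 − 41×1.163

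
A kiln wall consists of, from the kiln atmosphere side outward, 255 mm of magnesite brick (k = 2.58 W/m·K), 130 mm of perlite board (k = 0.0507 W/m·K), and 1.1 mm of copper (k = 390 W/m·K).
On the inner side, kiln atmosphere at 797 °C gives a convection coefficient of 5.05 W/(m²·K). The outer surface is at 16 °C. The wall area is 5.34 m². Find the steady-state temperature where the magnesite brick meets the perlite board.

T ≈ 716 °C

Thermal resistances in series:
R_inner film = 1/(h_i·A) = 1/(5.05×5.34) = 0.03708 K/W
R_magnesite brick = L/(kA) = 0.255/(2.58×5.34) = 0.01851 K/W
R_perlite board = L/(kA) = 0.13/(0.0507×5.34) = 0.4802 K/W
R_copper = L/(kA) = 0.0011/(390×5.34) = 5.282×10^-7 K/W
R_total = 0.5358 K/W;  Q = ΔT/R_total = 781/0.5358 = 1458 W
T_interface = T_inner − Q·ΣR(inner→interface) = 797 − 1460×0.05559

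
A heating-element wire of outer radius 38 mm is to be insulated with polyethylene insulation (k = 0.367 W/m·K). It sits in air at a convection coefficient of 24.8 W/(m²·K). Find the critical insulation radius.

For a cylinder r_cr = k/h = 0.367/24.8
r_cr = 14.8 mm; since the bare radius (38 mm) is above r_cr, any added insulation will reduce heat loss.

r_cr ≈ 14.8 mm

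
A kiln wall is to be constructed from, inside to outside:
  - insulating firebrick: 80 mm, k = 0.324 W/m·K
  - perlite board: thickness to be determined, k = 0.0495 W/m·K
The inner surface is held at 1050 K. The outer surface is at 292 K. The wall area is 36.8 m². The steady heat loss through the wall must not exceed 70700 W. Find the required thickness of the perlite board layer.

L ≈ 7.31 mm

Thermal resistances in series:
R_insulating firebrick = L/(kA) = 0.08/(0.324×36.8) = 0.00671 K/W
Sum of the known resistances R_other = 0.00671 K/W
Required total resistance R_tot = ΔT/Q_allow = 758/70700 = 0.01072 K/W
R_perlite board = R_tot − R_other = 0.004012 K/W
L = R·k·A = 0.004012×0.0495×36.8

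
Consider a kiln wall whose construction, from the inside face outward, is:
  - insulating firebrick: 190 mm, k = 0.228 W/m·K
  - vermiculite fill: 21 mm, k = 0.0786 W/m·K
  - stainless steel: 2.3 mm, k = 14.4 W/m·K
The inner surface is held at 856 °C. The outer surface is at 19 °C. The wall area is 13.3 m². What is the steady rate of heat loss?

Thermal resistances in series:
R_insulating firebrick = L/(kA) = 0.19/(0.228×13.3) = 0.06266 K/W
R_vermiculite fill = L/(kA) = 0.021/(0.0786×13.3) = 0.02009 K/W
R_stainless steel = L/(kA) = 0.0023/(14.4×13.3) = 1.201×10^-5 K/W
R_total = 0.08276 K/W
Q = ΔT / R_total = 837 / 0.08276

Q ≈ 10100 W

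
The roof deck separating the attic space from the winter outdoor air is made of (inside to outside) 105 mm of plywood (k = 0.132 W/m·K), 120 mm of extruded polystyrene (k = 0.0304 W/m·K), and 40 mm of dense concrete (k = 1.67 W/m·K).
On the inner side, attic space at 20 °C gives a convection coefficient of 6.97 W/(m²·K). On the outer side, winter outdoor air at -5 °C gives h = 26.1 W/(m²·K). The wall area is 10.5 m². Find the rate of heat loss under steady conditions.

Thermal resistances in series:
R_inner film = 1/(h_i·A) = 1/(6.97×10.5) = 0.01366 K/W
R_plywood = L/(kA) = 0.105/(0.132×10.5) = 0.07576 K/W
R_extruded polystyrene = L/(kA) = 0.12/(0.0304×10.5) = 0.3759 K/W
R_dense concrete = L/(kA) = 0.04/(1.67×10.5) = 0.002281 K/W
R_outer film = 1/(h_o·A) = 1/(26.1×10.5) = 0.003649 K/W
R_total = 0.4713 K/W
Q = ΔT / R_total = 25 / 0.4713

Q ≈ 53 W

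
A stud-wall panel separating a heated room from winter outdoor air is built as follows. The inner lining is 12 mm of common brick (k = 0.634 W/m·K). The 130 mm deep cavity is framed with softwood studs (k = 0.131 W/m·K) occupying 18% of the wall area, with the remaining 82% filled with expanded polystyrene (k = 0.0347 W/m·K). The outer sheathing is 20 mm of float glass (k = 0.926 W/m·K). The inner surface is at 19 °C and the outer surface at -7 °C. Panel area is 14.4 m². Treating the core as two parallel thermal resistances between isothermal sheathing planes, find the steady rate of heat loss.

Q ≈ 147 W

Sheathing layers in series; stud and cavity paths in parallel between them.
R_inner = 0.012/(0.634×14.4) = 0.001314 K/W
R_stud  = 0.13/(0.131×0.18×14.4) = 0.3829 K/W
R_cav   = 0.13/(0.0347×0.82×14.4) = 0.3173 K/W
1/R_core = 1/R_stud + 1/R_cav → R_core = 0.1735 K/W
R_outer = 0.02/(0.926×14.4) = 0.0015 K/W
R_total = 0.1763 K/W
Q = ΔT/R_total = 26/0.1763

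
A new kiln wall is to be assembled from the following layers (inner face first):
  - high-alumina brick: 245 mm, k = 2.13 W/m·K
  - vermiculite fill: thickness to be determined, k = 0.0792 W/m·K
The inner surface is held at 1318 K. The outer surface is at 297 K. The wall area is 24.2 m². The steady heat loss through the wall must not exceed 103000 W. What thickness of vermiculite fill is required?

L ≈ 9.89 mm

Thermal resistances in series:
R_high-alumina brick = L/(kA) = 0.245/(2.13×24.2) = 0.004753 K/W
Sum of the known resistances R_other = 0.004753 K/W
Required total resistance R_tot = ΔT/Q_allow = 1021/103000 = 0.009913 K/W
R_vermiculite fill = R_tot − R_other = 0.00516 K/W
L = R·k·A = 0.00516×0.0792×24.2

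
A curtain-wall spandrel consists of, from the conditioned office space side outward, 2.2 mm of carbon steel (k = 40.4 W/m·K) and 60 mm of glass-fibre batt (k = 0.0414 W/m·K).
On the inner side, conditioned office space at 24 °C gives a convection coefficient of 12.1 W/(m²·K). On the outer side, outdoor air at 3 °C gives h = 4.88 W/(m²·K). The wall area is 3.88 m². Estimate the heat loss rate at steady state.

Series thermal resistances:
R_inner film = 1/(h_i·A) = 1/(12.1×3.88) = 0.0213 K/W
R_carbon steel = L/(kA) = 0.0022/(40.4×3.88) = 1.403×10^-5 K/W
R_glass-fibre batt = L/(kA) = 0.06/(0.0414×3.88) = 0.3735 K/W
R_outer film = 1/(h_o·A) = 1/(4.88×3.88) = 0.05281 K/W
R_total = 0.4477 K/W
Q = ΔT / R_total = 21 / 0.4477

Q ≈ 46.9 W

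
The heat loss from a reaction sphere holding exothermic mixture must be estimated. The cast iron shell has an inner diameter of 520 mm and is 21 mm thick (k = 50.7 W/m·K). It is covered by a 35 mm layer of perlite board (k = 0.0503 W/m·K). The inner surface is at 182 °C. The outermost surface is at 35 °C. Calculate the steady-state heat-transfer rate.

Each spherical layer contributes R = (1/r_i − 1/r_o)/(4πk):
R_cast iron shell = (1/0.26 − 1/0.281)/(4π×50.7) = 4.512×10^-4 K/W
R_perlite board = (1/0.281 − 1/0.316)/(4π×0.0503) = 0.6236 K/W
R_total = 0.624 K/W
Q = ΔT/R_total = 147/0.624

Q ≈ 236 W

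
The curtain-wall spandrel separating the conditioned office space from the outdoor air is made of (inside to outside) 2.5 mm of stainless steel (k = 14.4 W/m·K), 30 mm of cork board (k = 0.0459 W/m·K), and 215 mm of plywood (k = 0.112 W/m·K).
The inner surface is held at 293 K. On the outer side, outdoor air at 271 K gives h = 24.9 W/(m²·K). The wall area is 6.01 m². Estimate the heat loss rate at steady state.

Q ≈ 50.6 W

Thermal resistances in series:
R_stainless steel = L/(kA) = 0.0025/(14.4×6.01) = 2.889×10^-5 K/W
R_cork board = L/(kA) = 0.03/(0.0459×6.01) = 0.1088 K/W
R_plywood = L/(kA) = 0.215/(0.112×6.01) = 0.3194 K/W
R_outer film = 1/(h_o·A) = 1/(24.9×6.01) = 0.006682 K/W
R_total = 0.4349 K/W
Q = ΔT / R_total = 22 / 0.4349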